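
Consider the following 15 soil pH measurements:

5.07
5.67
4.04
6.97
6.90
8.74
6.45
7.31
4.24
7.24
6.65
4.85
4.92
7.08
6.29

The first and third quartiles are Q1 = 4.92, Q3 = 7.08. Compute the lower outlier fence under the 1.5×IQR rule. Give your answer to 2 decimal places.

1.68

IQR = Q3 − Q1 = 7.08 − 4.92 = 2.16.
Lower fence = Q1 − 1.5·IQR = 4.92 − 3.24 = 1.68.
Upper fence = Q3 + 1.5·IQR = 7.08 + 3.24 = 10.32.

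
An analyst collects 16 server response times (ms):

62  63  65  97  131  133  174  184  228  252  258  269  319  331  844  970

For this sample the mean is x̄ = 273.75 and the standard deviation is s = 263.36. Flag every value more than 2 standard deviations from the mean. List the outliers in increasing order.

844, 970

Cutoffs at x̄ ± 2s: 273.75 ± 2·263.36 = [-252.97, 800.47].
844: z = 2.17, |z| > 2 → outlier.
970: z = 2.64, |z| > 2 → outlier.
Every other value lies within [-252.97, 800.47].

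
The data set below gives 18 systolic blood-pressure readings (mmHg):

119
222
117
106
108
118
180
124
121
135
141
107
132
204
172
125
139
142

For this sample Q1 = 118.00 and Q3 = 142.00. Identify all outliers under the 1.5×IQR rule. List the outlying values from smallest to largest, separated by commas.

180, 204, 222

IQR = Q3 − Q1 = 142.00 − 118.00 = 24.00.
Lower fence = Q1 − 1.5·IQR = 118.00 − 36.00 = 82.00.
Upper fence = Q3 + 1.5·IQR = 142.00 + 36.00 = 178.00.
180 > 178.00 → outlier.
204 > 178.00 → outlier.
222 > 178.00 → outlier.
All remaining values lie within [82.00, 178.00].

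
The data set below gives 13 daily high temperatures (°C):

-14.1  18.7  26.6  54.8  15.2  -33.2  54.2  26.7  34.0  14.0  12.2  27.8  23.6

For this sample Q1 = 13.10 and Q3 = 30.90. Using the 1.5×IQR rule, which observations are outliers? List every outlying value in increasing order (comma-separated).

-33.2, -14.1

IQR = Q3 − Q1 = 30.90 − 13.10 = 17.80.
Lower fence = Q1 − 1.5·IQR = 13.10 − 26.70 = -13.60.
Upper fence = Q3 + 1.5·IQR = 30.90 + 26.70 = 57.60.
-33.2 < -13.60 → outlier.
-14.1 < -13.60 → outlier.
All remaining values lie within [-13.60, 57.60].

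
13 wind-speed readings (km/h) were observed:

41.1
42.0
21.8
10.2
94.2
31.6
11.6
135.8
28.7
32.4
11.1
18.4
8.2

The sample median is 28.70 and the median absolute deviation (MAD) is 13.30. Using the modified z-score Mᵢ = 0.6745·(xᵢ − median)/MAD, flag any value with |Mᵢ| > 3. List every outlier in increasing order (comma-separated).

94.2, 135.8

|Mᵢ| > 3 ⇔ |xᵢ − 28.70| > 3·13.30/0.6745 = 59.15.
So outliers lie outside [-30.45, 87.85].
94.2: M = 3.32 → outlier.
135.8: M = 5.43 → outlier.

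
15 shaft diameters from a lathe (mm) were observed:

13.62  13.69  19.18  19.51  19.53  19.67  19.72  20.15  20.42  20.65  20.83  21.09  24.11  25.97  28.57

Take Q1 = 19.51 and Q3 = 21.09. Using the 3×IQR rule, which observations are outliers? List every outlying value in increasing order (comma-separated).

IQR = Q3 − Q1 = 21.09 − 19.51 = 1.58.
Lower fence = Q1 − 3·IQR = 19.51 − 4.74 = 14.77.
Upper fence = Q3 + 3·IQR = 21.09 + 4.74 = 25.83.
13.62 < 14.77 → outlier.
13.69 < 14.77 → outlier.
25.97 > 25.83 → outlier.
28.57 > 25.83 → outlier.
All remaining values lie within [14.77, 25.83].

13.62, 13.69, 25.97, 28.57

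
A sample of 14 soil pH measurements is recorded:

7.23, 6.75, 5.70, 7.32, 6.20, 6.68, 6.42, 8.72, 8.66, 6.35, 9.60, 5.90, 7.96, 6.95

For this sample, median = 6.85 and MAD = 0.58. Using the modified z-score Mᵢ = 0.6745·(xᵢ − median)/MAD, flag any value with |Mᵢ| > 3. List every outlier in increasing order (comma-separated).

9.60

|Mᵢ| > 3 ⇔ |xᵢ − 6.85| > 3·0.58/0.6745 = 2.58.
So outliers lie outside [4.27, 9.43].
9.60: M = 3.20 → outlier.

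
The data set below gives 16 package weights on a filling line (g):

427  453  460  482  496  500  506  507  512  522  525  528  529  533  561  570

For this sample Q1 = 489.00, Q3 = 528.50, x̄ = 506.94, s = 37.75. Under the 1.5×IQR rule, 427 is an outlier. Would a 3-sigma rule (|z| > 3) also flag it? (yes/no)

z = (427 − 506.94) / 37.75 = -2.12.
|z| = 2.12 ≤ 3.

no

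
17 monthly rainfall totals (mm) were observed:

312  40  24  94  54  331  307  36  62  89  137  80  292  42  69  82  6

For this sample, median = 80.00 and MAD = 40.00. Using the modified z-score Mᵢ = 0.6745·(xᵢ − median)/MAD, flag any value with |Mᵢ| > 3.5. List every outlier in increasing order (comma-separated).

|Mᵢ| > 3.5 ⇔ |xᵢ − 80.00| > 3.5·40.00/0.6745 = 207.56.
So outliers lie outside [-127.56, 287.56].
292: M = 3.57 → outlier.
307: M = 3.83 → outlier.
312: M = 3.91 → outlier.
331: M = 4.23 → outlier.

292, 307, 312, 331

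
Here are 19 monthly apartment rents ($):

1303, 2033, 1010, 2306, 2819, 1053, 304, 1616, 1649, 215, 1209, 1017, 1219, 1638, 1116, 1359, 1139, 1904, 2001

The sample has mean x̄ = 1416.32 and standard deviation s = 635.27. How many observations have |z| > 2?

Cutoffs: x̄ ± 2s = [145.78, 2686.86].
Outside the cutoffs: 2819.

1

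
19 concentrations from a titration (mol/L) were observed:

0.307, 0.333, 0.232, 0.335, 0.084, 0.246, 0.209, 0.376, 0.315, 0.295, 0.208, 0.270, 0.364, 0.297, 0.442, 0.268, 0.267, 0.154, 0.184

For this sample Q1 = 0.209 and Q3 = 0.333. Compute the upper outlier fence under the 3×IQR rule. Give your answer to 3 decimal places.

IQR = Q3 − Q1 = 0.333 − 0.209 = 0.124.
Lower fence = Q1 − 3·IQR = 0.209 − 0.372 = -0.163.
Upper fence = Q3 + 3·IQR = 0.333 + 0.372 = 0.705.

0.705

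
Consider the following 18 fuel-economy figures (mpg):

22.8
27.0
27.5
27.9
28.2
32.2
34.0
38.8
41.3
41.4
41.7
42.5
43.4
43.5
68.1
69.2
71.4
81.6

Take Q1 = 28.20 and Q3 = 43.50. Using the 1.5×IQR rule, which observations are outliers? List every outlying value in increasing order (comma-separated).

IQR = Q3 − Q1 = 43.50 − 28.20 = 15.30.
Lower fence = Q1 − 1.5·IQR = 28.20 − 22.95 = 5.25.
Upper fence = Q3 + 1.5·IQR = 43.50 + 22.95 = 66.45.
68.1 > 66.45 → outlier.
69.2 > 66.45 → outlier.
71.4 > 66.45 → outlier.
81.6 > 66.45 → outlier.
All remaining values lie within [5.25, 66.45].

68.1, 69.2, 71.4, 81.6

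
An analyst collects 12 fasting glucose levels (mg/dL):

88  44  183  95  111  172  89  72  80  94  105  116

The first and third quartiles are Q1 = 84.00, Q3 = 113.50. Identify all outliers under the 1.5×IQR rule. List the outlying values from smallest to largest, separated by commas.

IQR = Q3 − Q1 = 113.50 − 84.00 = 29.50.
Lower fence = Q1 − 1.5·IQR = 84.00 − 44.25 = 39.75.
Upper fence = Q3 + 1.5·IQR = 113.50 + 44.25 = 157.75.
172 > 157.75 → outlier.
183 > 157.75 → outlier.
All remaining values lie within [39.75, 157.75].

172, 183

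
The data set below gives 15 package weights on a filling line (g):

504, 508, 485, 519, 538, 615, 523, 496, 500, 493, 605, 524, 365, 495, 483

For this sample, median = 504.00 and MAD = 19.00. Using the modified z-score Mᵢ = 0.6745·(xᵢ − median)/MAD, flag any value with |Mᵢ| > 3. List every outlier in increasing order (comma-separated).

|Mᵢ| > 3 ⇔ |xᵢ − 504.00| > 3·19.00/0.6745 = 84.51.
So outliers lie outside [419.49, 588.51].
365: M = -4.93 → outlier.
605: M = 3.59 → outlier.
615: M = 3.94 → outlier.

365, 605, 615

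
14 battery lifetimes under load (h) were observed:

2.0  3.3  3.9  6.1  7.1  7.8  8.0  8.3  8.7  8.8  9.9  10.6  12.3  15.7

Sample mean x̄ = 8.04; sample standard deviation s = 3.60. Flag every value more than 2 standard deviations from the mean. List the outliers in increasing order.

Cutoffs at x̄ ± 2s: 8.04 ± 2·3.60 = [0.84, 15.24].
15.7: z = 2.13, |z| > 2 → outlier.
Every other value lies within [0.84, 15.24].

15.7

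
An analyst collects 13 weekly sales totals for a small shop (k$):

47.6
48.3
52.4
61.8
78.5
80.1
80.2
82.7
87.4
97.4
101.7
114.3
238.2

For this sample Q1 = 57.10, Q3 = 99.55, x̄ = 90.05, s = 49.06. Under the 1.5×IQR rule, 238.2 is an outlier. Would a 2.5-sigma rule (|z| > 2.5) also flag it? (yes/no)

z = (238.2 − 90.05) / 49.06 = 3.02.
|z| = 3.02 > 2.5.

yes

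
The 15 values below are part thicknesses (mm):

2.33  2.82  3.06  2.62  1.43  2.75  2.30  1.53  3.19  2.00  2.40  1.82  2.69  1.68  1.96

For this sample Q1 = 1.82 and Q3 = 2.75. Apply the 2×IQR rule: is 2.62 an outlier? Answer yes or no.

no

IQR = Q3 − Q1 = 2.75 − 1.82 = 0.93.
Lower fence = Q1 − 2·IQR = 1.82 − 1.86 = -0.04.
Upper fence = Q3 + 2·IQR = 2.75 + 1.86 = 4.61.
2.62 lies within [-0.04, 4.61].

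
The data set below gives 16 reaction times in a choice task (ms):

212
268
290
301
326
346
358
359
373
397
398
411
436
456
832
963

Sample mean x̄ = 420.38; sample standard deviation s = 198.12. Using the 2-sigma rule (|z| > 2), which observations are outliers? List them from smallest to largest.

832, 963

Cutoffs at x̄ ± 2s: 420.38 ± 2·198.12 = [24.14, 816.62].
832: z = 2.08, |z| > 2 → outlier.
963: z = 2.74, |z| > 2 → outlier.
Every other value lies within [24.14, 816.62].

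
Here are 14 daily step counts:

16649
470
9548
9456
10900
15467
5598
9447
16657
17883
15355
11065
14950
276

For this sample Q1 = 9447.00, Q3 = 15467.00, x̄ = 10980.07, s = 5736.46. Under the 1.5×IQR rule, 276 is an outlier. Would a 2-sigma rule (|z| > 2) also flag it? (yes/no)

z = (276 − 10980.07) / 5736.46 = -1.87.
|z| = 1.87 ≤ 2.

no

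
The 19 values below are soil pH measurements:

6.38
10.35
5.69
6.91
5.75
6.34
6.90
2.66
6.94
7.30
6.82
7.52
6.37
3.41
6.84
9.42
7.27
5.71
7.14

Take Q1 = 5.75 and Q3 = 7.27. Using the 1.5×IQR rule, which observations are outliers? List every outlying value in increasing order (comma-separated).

2.66, 3.41, 10.35

IQR = Q3 − Q1 = 7.27 − 5.75 = 1.52.
Lower fence = Q1 − 1.5·IQR = 5.75 − 2.28 = 3.47.
Upper fence = Q3 + 1.5·IQR = 7.27 + 2.28 = 9.55.
2.66 < 3.47 → outlier.
3.41 < 3.47 → outlier.
10.35 > 9.55 → outlier.
All remaining values lie within [3.47, 9.55].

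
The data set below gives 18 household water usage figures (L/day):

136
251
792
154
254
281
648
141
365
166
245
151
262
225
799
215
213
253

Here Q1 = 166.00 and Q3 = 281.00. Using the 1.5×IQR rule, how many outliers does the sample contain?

3

IQR = 115.00; fences at 166.00 − 172.50 = -6.50 and 281.00 + 172.50 = 453.50.
Outside the cutoffs: 648, 792, 799.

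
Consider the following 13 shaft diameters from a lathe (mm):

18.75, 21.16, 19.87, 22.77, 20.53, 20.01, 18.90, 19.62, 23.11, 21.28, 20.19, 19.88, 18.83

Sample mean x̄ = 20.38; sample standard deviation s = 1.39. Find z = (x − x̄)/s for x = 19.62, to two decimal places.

z = (19.62 − 20.38) / 1.39 = -0.55.

-0.55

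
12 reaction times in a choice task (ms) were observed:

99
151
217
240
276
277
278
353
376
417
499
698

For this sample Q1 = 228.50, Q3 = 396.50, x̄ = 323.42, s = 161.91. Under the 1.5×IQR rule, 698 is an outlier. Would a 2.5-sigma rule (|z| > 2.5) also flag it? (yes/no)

no

z = (698 − 323.42) / 161.91 = 2.31.
|z| = 2.31 ≤ 2.5.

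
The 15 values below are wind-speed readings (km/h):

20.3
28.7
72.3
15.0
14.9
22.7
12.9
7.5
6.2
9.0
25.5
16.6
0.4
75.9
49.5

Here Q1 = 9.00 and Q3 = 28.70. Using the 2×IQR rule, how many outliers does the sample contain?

2

IQR = 19.70; fences at 9.00 − 39.40 = -30.40 and 28.70 + 39.40 = 68.10.
Outside the cutoffs: 72.3, 75.9.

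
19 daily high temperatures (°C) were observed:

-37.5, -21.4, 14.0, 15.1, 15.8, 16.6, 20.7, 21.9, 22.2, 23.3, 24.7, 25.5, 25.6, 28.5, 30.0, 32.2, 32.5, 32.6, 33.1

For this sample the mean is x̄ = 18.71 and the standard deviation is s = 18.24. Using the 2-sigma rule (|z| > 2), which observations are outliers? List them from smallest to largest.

-37.5, -21.4

Cutoffs at x̄ ± 2s: 18.71 ± 2·18.24 = [-17.77, 55.19].
-37.5: z = -3.08, |z| > 2 → outlier.
-21.4: z = -2.20, |z| > 2 → outlier.
Every other value lies within [-17.77, 55.19].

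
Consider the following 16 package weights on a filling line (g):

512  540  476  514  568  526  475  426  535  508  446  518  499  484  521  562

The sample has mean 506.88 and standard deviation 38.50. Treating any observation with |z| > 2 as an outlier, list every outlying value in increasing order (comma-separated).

Cutoffs at x̄ ± 2s: 506.88 ± 2·38.50 = [429.88, 583.88].
426: z = -2.10, |z| > 2 → outlier.
Every other value lies within [429.88, 583.88].

426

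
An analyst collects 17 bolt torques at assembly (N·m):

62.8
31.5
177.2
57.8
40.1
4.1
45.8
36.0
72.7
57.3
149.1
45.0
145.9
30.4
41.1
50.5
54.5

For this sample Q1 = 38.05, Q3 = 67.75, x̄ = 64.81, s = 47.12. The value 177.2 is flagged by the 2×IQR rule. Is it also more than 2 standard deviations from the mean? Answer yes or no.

yes

z = (177.2 − 64.81) / 47.12 = 2.39.
|z| = 2.39 > 2.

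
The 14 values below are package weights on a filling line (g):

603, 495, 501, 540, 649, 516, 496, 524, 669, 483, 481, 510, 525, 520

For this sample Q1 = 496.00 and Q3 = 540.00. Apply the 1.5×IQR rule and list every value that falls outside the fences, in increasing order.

IQR = Q3 − Q1 = 540.00 − 496.00 = 44.00.
Lower fence = Q1 − 1.5·IQR = 496.00 − 66.00 = 430.00.
Upper fence = Q3 + 1.5·IQR = 540.00 + 66.00 = 606.00.
649 > 606.00 → outlier.
669 > 606.00 → outlier.
All remaining values lie within [430.00, 606.00].

649, 669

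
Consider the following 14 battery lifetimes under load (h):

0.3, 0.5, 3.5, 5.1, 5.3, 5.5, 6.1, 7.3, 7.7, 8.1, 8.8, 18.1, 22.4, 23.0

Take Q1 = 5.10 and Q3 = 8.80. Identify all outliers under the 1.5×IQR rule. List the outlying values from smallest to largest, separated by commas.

18.1, 22.4, 23.0

IQR = Q3 − Q1 = 8.80 − 5.10 = 3.70.
Lower fence = Q1 − 1.5·IQR = 5.10 − 5.55 = -0.45.
Upper fence = Q3 + 1.5·IQR = 8.80 + 5.55 = 14.35.
18.1 > 14.35 → outlier.
22.4 > 14.35 → outlier.
23.0 > 14.35 → outlier.
All remaining values lie within [-0.45, 14.35].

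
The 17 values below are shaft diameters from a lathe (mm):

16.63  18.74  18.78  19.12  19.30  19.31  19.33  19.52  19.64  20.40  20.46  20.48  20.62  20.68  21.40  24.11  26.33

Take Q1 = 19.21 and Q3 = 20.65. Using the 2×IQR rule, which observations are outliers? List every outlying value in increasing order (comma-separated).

IQR = Q3 − Q1 = 20.65 − 19.21 = 1.44.
Lower fence = Q1 − 2·IQR = 19.21 − 2.88 = 16.33.
Upper fence = Q3 + 2·IQR = 20.65 + 2.88 = 23.53.
24.11 > 23.53 → outlier.
26.33 > 23.53 → outlier.
All remaining values lie within [16.33, 23.53].

24.11, 26.33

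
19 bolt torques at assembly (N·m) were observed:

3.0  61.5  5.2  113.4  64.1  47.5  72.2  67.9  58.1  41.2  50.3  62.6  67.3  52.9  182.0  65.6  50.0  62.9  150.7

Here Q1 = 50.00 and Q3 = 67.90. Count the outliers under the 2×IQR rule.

5

IQR = 17.90; fences at 50.00 − 35.80 = 14.20 and 67.90 + 35.80 = 103.70.
Outside the cutoffs: 3.0, 5.2, 113.4, 150.7, 182.0.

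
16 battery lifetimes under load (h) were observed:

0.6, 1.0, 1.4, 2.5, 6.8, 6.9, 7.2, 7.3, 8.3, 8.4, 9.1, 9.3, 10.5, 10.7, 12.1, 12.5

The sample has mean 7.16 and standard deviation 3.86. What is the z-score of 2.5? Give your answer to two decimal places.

-1.21

z = (2.5 − 7.16) / 3.86 = -1.21.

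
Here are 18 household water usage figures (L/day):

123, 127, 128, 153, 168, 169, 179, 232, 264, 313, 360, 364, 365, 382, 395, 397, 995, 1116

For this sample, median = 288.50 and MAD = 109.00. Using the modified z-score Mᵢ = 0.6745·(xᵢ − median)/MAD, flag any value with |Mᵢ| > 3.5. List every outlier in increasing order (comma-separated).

995, 1116

|Mᵢ| > 3.5 ⇔ |xᵢ − 288.50| > 3.5·109.00/0.6745 = 565.60.
So outliers lie outside [-277.10, 854.10].
995: M = 4.37 → outlier.
1116: M = 5.12 → outlier.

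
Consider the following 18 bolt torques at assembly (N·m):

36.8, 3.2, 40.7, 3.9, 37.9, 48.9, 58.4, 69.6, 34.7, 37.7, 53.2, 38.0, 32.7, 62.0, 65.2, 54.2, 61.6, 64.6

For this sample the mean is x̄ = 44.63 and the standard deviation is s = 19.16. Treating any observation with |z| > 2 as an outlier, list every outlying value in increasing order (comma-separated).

3.2, 3.9

Cutoffs at x̄ ± 2s: 44.63 ± 2·19.16 = [6.31, 82.95].
3.2: z = -2.16, |z| > 2 → outlier.
3.9: z = -2.13, |z| > 2 → outlier.
Every other value lies within [6.31, 82.95].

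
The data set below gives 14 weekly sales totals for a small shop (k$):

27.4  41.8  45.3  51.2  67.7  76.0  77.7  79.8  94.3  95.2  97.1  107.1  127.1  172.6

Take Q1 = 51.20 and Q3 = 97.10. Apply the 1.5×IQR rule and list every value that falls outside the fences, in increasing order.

IQR = Q3 − Q1 = 97.10 − 51.20 = 45.90.
Lower fence = Q1 − 1.5·IQR = 51.20 − 68.85 = -17.65.
Upper fence = Q3 + 1.5·IQR = 97.10 + 68.85 = 165.95.
172.6 > 165.95 → outlier.
All remaining values lie within [-17.65, 165.95].

172.6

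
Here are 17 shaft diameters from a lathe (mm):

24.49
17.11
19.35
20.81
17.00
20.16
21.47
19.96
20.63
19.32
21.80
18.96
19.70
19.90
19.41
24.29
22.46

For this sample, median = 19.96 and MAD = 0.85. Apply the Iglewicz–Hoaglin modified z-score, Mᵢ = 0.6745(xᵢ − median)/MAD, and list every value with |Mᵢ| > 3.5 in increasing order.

24.49

|Mᵢ| > 3.5 ⇔ |xᵢ − 19.96| > 3.5·0.85/0.6745 = 4.41.
So outliers lie outside [15.55, 24.37].
24.49: M = 3.59 → outlier.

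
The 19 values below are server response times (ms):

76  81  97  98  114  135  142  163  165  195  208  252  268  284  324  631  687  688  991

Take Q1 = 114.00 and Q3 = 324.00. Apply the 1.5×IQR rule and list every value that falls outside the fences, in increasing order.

IQR = Q3 − Q1 = 324.00 − 114.00 = 210.00.
Lower fence = Q1 − 1.5·IQR = 114.00 − 315.00 = -201.00.
Upper fence = Q3 + 1.5·IQR = 324.00 + 315.00 = 639.00.
687 > 639.00 → outlier.
688 > 639.00 → outlier.
991 > 639.00 → outlier.
All remaining values lie within [-201.00, 639.00].

687, 688, 991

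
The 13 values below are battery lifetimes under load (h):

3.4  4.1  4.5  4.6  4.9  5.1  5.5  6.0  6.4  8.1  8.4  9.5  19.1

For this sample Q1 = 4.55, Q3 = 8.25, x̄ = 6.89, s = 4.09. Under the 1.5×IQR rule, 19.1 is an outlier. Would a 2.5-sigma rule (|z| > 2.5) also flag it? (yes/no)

z = (19.1 − 6.89) / 4.09 = 2.99.
|z| = 2.99 > 2.5.

yes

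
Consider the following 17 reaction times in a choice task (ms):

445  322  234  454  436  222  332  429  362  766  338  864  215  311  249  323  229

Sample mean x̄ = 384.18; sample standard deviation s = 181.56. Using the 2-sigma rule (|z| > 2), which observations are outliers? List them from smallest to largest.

766, 864

Cutoffs at x̄ ± 2s: 384.18 ± 2·181.56 = [21.06, 747.30].
766: z = 2.10, |z| > 2 → outlier.
864: z = 2.64, |z| > 2 → outlier.
Every other value lies within [21.06, 747.30].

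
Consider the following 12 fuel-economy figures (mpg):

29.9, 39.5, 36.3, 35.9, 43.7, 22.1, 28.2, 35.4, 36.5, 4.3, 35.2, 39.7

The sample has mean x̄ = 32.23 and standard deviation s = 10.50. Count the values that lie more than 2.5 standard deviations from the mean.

Cutoffs: x̄ ± 2.5s = [5.98, 58.48].
Outside the cutoffs: 4.3.

1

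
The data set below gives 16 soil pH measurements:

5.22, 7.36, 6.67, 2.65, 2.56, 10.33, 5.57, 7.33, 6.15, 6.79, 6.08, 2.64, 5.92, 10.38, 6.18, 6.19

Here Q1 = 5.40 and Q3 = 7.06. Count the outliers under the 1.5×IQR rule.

5

IQR = 1.66; fences at 5.40 − 2.49 = 2.91 and 7.06 + 2.49 = 9.55.
Outside the cutoffs: 2.56, 2.64, 2.65, 10.33, 10.38.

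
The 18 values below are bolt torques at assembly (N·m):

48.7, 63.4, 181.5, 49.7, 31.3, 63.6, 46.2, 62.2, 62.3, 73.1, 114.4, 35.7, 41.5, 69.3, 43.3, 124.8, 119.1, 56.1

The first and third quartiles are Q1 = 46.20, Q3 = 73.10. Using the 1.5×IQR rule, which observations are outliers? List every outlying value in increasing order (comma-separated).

114.4, 119.1, 124.8, 181.5

IQR = Q3 − Q1 = 73.10 − 46.20 = 26.90.
Lower fence = Q1 − 1.5·IQR = 46.20 − 40.35 = 5.85.
Upper fence = Q3 + 1.5·IQR = 73.10 + 40.35 = 113.45.
114.4 > 113.45 → outlier.
119.1 > 113.45 → outlier.
124.8 > 113.45 → outlier.
181.5 > 113.45 → outlier.
All remaining values lie within [5.85, 113.45].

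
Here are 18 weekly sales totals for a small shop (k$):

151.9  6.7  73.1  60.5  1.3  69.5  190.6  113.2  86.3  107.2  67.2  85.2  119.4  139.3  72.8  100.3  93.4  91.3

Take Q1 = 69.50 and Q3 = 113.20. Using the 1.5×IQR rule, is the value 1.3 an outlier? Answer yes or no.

IQR = Q3 − Q1 = 113.20 − 69.50 = 43.70.
Lower fence = Q1 − 1.5·IQR = 69.50 − 65.55 = 3.95.
Upper fence = Q3 + 1.5·IQR = 113.20 + 65.55 = 178.75.
1.3 lies below the lower fence.

yes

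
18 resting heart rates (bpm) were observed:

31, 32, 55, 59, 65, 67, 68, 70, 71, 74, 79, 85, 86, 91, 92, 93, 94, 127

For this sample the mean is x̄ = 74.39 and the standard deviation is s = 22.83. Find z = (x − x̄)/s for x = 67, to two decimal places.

-0.32

z = (67 − 74.39) / 22.83 = -0.32.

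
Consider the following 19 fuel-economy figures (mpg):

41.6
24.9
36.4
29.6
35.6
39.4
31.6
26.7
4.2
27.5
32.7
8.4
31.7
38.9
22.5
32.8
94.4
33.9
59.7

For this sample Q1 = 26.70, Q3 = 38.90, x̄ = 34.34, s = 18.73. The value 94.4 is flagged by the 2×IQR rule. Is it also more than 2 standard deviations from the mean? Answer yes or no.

z = (94.4 − 34.34) / 18.73 = 3.21.
|z| = 3.21 > 2.

yes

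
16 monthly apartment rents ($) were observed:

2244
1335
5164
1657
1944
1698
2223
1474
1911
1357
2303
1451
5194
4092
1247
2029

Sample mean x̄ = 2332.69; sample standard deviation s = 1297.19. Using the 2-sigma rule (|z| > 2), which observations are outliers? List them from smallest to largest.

5164, 5194

Cutoffs at x̄ ± 2s: 2332.69 ± 2·1297.19 = [-261.69, 4927.07].
5164: z = 2.18, |z| > 2 → outlier.
5194: z = 2.21, |z| > 2 → outlier.
Every other value lies within [-261.69, 4927.07].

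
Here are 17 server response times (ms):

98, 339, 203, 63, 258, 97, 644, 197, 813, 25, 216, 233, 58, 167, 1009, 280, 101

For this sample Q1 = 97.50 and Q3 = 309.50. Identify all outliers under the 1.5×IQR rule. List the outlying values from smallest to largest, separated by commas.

644, 813, 1009

IQR = Q3 − Q1 = 309.50 − 97.50 = 212.00.
Lower fence = Q1 − 1.5·IQR = 97.50 − 318.00 = -220.50.
Upper fence = Q3 + 1.5·IQR = 309.50 + 318.00 = 627.50.
644 > 627.50 → outlier.
813 > 627.50 → outlier.
1009 > 627.50 → outlier.
All remaining values lie within [-220.50, 627.50].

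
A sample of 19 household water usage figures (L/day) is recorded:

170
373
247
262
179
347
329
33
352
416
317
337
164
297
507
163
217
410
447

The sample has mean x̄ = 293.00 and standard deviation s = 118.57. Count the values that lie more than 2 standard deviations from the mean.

Cutoffs: x̄ ± 2s = [55.86, 530.14].
Outside the cutoffs: 33.

1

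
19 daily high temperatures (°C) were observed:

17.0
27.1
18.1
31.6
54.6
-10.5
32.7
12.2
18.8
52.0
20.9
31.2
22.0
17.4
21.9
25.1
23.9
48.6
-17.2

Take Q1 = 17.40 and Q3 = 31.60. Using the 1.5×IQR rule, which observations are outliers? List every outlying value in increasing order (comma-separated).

-17.2, -10.5, 54.6

IQR = Q3 − Q1 = 31.60 − 17.40 = 14.20.
Lower fence = Q1 − 1.5·IQR = 17.40 − 21.30 = -3.90.
Upper fence = Q3 + 1.5·IQR = 31.60 + 21.30 = 52.90.
-17.2 < -3.90 → outlier.
-10.5 < -3.90 → outlier.
54.6 > 52.90 → outlier.
All remaining values lie within [-3.90, 52.90].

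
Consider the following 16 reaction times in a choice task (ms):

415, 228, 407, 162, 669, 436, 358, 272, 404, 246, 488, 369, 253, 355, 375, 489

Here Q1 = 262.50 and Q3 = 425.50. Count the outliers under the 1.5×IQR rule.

IQR = 163.00; fences at 262.50 − 244.50 = 18.00 and 425.50 + 244.50 = 670.00.
Every value lies within the cutoffs.

0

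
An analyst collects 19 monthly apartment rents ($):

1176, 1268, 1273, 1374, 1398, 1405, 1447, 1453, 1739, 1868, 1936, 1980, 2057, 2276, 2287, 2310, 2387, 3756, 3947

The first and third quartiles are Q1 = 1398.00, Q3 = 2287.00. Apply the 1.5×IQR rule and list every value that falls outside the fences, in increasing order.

IQR = Q3 − Q1 = 2287.00 − 1398.00 = 889.00.
Lower fence = Q1 − 1.5·IQR = 1398.00 − 1333.50 = 64.50.
Upper fence = Q3 + 1.5·IQR = 2287.00 + 1333.50 = 3620.50.
3756 > 3620.50 → outlier.
3947 > 3620.50 → outlier.
All remaining values lie within [64.50, 3620.50].

3756, 3947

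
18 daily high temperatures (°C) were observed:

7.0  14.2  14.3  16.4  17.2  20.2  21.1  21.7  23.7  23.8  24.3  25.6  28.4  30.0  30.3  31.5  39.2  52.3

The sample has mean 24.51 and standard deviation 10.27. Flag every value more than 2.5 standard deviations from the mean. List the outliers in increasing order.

52.3

Cutoffs at x̄ ± 2.5s: 24.51 ± 2.5·10.27 = [-1.165, 50.185].
52.3: z = 2.71, |z| > 2.5 → outlier.
Every other value lies within [-1.165, 50.185].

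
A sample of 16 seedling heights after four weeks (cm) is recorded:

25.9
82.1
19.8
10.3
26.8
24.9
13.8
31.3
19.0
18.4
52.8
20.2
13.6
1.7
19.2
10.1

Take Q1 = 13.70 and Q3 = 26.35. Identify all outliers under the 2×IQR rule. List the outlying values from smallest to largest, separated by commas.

52.8, 82.1

IQR = Q3 − Q1 = 26.35 − 13.70 = 12.65.
Lower fence = Q1 − 2·IQR = 13.70 − 25.30 = -11.60.
Upper fence = Q3 + 2·IQR = 26.35 + 25.30 = 51.65.
52.8 > 51.65 → outlier.
82.1 > 51.65 → outlier.
All remaining values lie within [-11.60, 51.65].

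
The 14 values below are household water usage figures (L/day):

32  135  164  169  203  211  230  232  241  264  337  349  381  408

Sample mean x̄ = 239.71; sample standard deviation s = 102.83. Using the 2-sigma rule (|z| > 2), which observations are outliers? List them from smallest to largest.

32

Cutoffs at x̄ ± 2s: 239.71 ± 2·102.83 = [34.05, 445.37].
32: z = -2.02, |z| > 2 → outlier.
Every other value lies within [34.05, 445.37].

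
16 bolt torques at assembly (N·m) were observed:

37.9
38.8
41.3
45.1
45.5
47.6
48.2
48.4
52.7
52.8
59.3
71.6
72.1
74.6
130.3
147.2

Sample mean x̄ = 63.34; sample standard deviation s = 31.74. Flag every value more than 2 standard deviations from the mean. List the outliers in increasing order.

Cutoffs at x̄ ± 2s: 63.34 ± 2·31.74 = [-0.14, 126.82].
130.3: z = 2.11, |z| > 2 → outlier.
147.2: z = 2.64, |z| > 2 → outlier.
Every other value lies within [-0.14, 126.82].

130.3, 147.2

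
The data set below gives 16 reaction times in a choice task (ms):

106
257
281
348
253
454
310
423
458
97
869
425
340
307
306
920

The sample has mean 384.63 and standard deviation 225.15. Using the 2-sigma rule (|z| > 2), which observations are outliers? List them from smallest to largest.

Cutoffs at x̄ ± 2s: 384.63 ± 2·225.15 = [-65.67, 834.93].
869: z = 2.15, |z| > 2 → outlier.
920: z = 2.38, |z| > 2 → outlier.
Every other value lies within [-65.67, 834.93].

869, 920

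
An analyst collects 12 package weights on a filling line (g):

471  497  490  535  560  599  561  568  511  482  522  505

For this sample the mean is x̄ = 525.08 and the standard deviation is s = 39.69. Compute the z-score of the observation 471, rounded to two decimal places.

z = (471 − 525.08) / 39.69 = -1.36.

-1.36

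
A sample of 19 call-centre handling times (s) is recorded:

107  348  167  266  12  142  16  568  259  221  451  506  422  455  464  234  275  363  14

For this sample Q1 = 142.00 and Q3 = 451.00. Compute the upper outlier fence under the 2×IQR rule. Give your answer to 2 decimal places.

1069.00

IQR = Q3 − Q1 = 451.00 − 142.00 = 309.00.
Lower fence = Q1 − 2·IQR = 142.00 − 618.00 = -476.00.
Upper fence = Q3 + 2·IQR = 451.00 + 618.00 = 1069.00.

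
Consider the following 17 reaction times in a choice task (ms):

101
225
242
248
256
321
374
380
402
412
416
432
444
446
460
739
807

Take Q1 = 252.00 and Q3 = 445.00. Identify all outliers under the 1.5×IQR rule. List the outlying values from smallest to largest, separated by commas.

IQR = Q3 − Q1 = 445.00 − 252.00 = 193.00.
Lower fence = Q1 − 1.5·IQR = 252.00 − 289.50 = -37.50.
Upper fence = Q3 + 1.5·IQR = 445.00 + 289.50 = 734.50.
739 > 734.50 → outlier.
807 > 734.50 → outlier.
All remaining values lie within [-37.50, 734.50].

739, 807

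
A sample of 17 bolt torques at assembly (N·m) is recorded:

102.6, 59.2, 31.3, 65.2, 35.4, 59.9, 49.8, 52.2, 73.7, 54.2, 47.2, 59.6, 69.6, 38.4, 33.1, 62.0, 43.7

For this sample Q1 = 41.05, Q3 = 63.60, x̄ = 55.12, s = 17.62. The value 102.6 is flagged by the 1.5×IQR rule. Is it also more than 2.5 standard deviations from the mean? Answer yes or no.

yes

z = (102.6 − 55.12) / 17.62 = 2.69.
|z| = 2.69 > 2.5.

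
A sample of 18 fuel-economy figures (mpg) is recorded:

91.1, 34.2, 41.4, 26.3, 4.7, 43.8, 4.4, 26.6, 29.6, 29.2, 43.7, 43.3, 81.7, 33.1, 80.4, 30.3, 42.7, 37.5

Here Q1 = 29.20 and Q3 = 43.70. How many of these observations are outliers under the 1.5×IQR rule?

5

IQR = 14.50; fences at 29.20 − 21.75 = 7.45 and 43.70 + 21.75 = 65.45.
Outside the cutoffs: 4.4, 4.7, 80.4, 81.7, 91.1.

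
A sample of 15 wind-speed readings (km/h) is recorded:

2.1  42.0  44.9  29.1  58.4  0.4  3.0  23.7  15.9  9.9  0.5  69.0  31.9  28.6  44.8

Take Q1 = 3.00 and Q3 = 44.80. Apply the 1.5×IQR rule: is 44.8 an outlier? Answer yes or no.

no

IQR = Q3 − Q1 = 44.80 − 3.00 = 41.80.
Lower fence = Q1 − 1.5·IQR = 3.00 − 62.70 = -59.70.
Upper fence = Q3 + 1.5·IQR = 44.80 + 62.70 = 107.50.
44.8 lies within [-59.70, 107.50].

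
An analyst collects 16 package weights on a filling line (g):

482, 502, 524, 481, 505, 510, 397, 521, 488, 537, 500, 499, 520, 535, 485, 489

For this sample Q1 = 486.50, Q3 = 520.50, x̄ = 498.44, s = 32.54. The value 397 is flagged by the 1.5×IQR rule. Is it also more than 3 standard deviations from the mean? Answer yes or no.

z = (397 − 498.44) / 32.54 = -3.12.
|z| = 3.12 > 3.

yes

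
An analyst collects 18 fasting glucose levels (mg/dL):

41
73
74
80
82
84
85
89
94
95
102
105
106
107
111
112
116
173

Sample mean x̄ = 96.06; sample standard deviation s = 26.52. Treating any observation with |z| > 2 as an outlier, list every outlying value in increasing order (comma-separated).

Cutoffs at x̄ ± 2s: 96.06 ± 2·26.52 = [43.02, 149.10].
41: z = -2.08, |z| > 2 → outlier.
173: z = 2.90, |z| > 2 → outlier.
Every other value lies within [43.02, 149.10].

41, 173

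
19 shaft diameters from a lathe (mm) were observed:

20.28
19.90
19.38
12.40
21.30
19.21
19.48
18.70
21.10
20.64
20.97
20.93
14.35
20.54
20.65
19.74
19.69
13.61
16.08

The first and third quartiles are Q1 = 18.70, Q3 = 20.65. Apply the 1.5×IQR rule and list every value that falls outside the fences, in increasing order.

IQR = Q3 − Q1 = 20.65 − 18.70 = 1.95.
Lower fence = Q1 − 1.5·IQR = 18.70 − 2.925 = 15.775.
Upper fence = Q3 + 1.5·IQR = 20.65 + 2.925 = 23.575.
12.40 < 15.775 → outlier.
13.61 < 15.775 → outlier.
14.35 < 15.775 → outlier.
All remaining values lie within [15.775, 23.575].

12.40, 13.61, 14.35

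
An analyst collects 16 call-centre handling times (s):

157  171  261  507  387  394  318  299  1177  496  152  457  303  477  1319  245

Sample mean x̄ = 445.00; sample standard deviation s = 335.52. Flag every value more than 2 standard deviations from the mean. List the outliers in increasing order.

Cutoffs at x̄ ± 2s: 445.00 ± 2·335.52 = [-226.04, 1116.04].
1177: z = 2.18, |z| > 2 → outlier.
1319: z = 2.60, |z| > 2 → outlier.
Every other value lies within [-226.04, 1116.04].

1177, 1319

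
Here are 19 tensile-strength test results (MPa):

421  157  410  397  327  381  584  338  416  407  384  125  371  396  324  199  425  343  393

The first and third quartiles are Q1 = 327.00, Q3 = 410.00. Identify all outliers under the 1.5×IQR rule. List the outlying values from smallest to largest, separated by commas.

IQR = Q3 − Q1 = 410.00 − 327.00 = 83.00.
Lower fence = Q1 − 1.5·IQR = 327.00 − 124.50 = 202.50.
Upper fence = Q3 + 1.5·IQR = 410.00 + 124.50 = 534.50.
125 < 202.50 → outlier.
157 < 202.50 → outlier.
199 < 202.50 → outlier.
584 > 534.50 → outlier.
All remaining values lie within [202.50, 534.50].

125, 157, 199, 584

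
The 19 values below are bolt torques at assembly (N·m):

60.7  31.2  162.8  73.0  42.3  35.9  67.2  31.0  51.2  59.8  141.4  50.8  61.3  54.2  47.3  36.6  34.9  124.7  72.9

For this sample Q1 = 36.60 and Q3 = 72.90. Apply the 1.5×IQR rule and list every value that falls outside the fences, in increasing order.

141.4, 162.8

IQR = Q3 − Q1 = 72.90 − 36.60 = 36.30.
Lower fence = Q1 − 1.5·IQR = 36.60 − 54.45 = -17.85.
Upper fence = Q3 + 1.5·IQR = 72.90 + 54.45 = 127.35.
141.4 > 127.35 → outlier.
162.8 > 127.35 → outlier.
All remaining values lie within [-17.85, 127.35].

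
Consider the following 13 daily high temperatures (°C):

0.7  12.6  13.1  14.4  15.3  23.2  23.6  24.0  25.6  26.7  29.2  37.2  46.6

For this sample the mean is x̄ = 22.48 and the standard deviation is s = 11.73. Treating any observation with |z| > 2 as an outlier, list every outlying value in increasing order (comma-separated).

46.6

Cutoffs at x̄ ± 2s: 22.48 ± 2·11.73 = [-0.98, 45.94].
46.6: z = 2.06, |z| > 2 → outlier.
Every other value lies within [-0.98, 45.94].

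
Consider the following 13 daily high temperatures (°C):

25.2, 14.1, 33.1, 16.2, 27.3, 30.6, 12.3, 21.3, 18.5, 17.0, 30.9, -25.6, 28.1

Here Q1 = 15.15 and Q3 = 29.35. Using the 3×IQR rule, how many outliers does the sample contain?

0

IQR = 14.20; fences at 15.15 − 42.60 = -27.45 and 29.35 + 42.60 = 71.95.
Every value lies within the cutoffs.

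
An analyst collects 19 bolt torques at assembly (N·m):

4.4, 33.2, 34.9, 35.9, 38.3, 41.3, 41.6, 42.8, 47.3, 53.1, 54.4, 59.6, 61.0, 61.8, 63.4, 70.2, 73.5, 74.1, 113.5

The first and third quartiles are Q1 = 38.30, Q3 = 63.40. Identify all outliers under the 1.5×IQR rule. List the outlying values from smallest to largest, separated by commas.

IQR = Q3 − Q1 = 63.40 − 38.30 = 25.10.
Lower fence = Q1 − 1.5·IQR = 38.30 − 37.65 = 0.65.
Upper fence = Q3 + 1.5·IQR = 63.40 + 37.65 = 101.05.
113.5 > 101.05 → outlier.
All remaining values lie within [0.65, 101.05].

113.5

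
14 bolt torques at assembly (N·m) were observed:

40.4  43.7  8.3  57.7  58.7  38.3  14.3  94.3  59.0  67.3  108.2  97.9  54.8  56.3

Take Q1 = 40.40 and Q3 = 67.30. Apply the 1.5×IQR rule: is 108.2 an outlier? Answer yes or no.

IQR = Q3 − Q1 = 67.30 − 40.40 = 26.90.
Lower fence = Q1 − 1.5·IQR = 40.40 − 40.35 = 0.05.
Upper fence = Q3 + 1.5·IQR = 67.30 + 40.35 = 107.65.
108.2 lies above the upper fence.

yes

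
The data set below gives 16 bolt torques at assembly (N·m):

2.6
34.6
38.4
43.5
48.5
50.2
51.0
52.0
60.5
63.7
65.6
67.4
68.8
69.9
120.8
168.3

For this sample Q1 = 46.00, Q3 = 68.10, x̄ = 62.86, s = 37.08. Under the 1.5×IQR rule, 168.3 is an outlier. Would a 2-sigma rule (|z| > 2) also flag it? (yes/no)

z = (168.3 − 62.86) / 37.08 = 2.84.
|z| = 2.84 > 2.

yes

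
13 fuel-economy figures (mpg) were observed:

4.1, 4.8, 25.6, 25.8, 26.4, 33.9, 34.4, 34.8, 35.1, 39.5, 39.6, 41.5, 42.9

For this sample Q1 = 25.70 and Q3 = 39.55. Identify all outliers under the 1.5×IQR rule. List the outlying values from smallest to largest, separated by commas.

IQR = Q3 − Q1 = 39.55 − 25.70 = 13.85.
Lower fence = Q1 − 1.5·IQR = 25.70 − 20.775 = 4.925.
Upper fence = Q3 + 1.5·IQR = 39.55 + 20.775 = 60.325.
4.1 < 4.925 → outlier.
4.8 < 4.925 → outlier.
All remaining values lie within [4.925, 60.325].

4.1, 4.8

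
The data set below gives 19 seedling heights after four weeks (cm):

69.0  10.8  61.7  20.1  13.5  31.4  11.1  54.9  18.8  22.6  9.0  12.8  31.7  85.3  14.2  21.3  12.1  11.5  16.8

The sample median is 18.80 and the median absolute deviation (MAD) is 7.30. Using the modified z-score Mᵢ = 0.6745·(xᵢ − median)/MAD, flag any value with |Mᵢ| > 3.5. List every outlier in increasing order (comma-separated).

|Mᵢ| > 3.5 ⇔ |xᵢ − 18.80| > 3.5·7.30/0.6745 = 37.88.
So outliers lie outside [-19.08, 56.68].
61.7: M = 3.96 → outlier.
69.0: M = 4.64 → outlier.
85.3: M = 6.14 → outlier.

61.7, 69.0, 85.3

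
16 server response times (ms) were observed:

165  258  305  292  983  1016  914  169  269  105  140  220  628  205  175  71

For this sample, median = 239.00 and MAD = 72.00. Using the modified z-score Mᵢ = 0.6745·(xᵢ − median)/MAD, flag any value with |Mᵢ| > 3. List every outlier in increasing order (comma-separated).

|Mᵢ| > 3 ⇔ |xᵢ − 239.00| > 3·72.00/0.6745 = 320.24.
So outliers lie outside [-81.24, 559.24].
628: M = 3.64 → outlier.
914: M = 6.32 → outlier.
983: M = 6.97 → outlier.
1016: M = 7.28 → outlier.

628, 914, 983, 1016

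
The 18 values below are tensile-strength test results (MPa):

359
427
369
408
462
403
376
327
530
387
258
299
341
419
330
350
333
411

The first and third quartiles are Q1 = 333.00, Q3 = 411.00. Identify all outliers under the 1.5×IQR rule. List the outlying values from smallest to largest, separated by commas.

530

IQR = Q3 − Q1 = 411.00 − 333.00 = 78.00.
Lower fence = Q1 − 1.5·IQR = 333.00 − 117.00 = 216.00.
Upper fence = Q3 + 1.5·IQR = 411.00 + 117.00 = 528.00.
530 > 528.00 → outlier.
All remaining values lie within [216.00, 528.00].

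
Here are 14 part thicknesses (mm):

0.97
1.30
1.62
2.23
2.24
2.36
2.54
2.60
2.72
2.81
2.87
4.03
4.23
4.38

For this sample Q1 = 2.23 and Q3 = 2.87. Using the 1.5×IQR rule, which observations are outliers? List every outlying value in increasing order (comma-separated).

0.97, 4.03, 4.23, 4.38

IQR = Q3 − Q1 = 2.87 − 2.23 = 0.64.
Lower fence = Q1 − 1.5·IQR = 2.23 − 0.96 = 1.27.
Upper fence = Q3 + 1.5·IQR = 2.87 + 0.96 = 3.83.
0.97 < 1.27 → outlier.
4.03 > 3.83 → outlier.
4.23 > 3.83 → outlier.
4.38 > 3.83 → outlier.
All remaining values lie within [1.27, 3.83].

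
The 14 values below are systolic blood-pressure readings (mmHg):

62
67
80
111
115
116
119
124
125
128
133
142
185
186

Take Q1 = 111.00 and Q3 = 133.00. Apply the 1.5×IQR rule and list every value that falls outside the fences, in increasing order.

62, 67, 185, 186

IQR = Q3 − Q1 = 133.00 − 111.00 = 22.00.
Lower fence = Q1 − 1.5·IQR = 111.00 − 33.00 = 78.00.
Upper fence = Q3 + 1.5·IQR = 133.00 + 33.00 = 166.00.
62 < 78.00 → outlier.
67 < 78.00 → outlier.
185 > 166.00 → outlier.
186 > 166.00 → outlier.
All remaining values lie within [78.00, 166.00].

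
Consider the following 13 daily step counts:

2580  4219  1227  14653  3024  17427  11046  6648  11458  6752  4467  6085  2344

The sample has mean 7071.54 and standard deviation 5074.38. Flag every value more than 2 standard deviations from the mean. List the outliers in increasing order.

Cutoffs at x̄ ± 2s: 7071.54 ± 2·5074.38 = [-3077.22, 17220.30].
17427: z = 2.04, |z| > 2 → outlier.
Every other value lies within [-3077.22, 17220.30].

17427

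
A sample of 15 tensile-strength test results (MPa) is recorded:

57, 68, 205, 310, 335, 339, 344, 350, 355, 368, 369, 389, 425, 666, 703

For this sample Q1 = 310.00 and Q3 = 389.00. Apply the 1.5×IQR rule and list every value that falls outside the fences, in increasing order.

57, 68, 666, 703

IQR = Q3 − Q1 = 389.00 − 310.00 = 79.00.
Lower fence = Q1 − 1.5·IQR = 310.00 − 118.50 = 191.50.
Upper fence = Q3 + 1.5·IQR = 389.00 + 118.50 = 507.50.
57 < 191.50 → outlier.
68 < 191.50 → outlier.
666 > 507.50 → outlier.
703 > 507.50 → outlier.
All remaining values lie within [191.50, 507.50].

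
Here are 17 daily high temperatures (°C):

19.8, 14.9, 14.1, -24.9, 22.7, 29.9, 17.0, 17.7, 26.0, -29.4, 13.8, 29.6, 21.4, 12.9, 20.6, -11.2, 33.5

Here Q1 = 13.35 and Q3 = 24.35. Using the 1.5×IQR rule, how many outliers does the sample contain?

3

IQR = 11.00; fences at 13.35 − 16.50 = -3.15 and 24.35 + 16.50 = 40.85.
Outside the cutoffs: -29.4, -24.9, -11.2.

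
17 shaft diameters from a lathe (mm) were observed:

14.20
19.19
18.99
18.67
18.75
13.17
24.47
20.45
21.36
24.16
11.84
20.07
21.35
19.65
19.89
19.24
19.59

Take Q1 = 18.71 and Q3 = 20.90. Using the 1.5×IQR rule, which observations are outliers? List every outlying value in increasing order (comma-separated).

11.84, 13.17, 14.20, 24.47

IQR = Q3 − Q1 = 20.90 − 18.71 = 2.19.
Lower fence = Q1 − 1.5·IQR = 18.71 − 3.285 = 15.425.
Upper fence = Q3 + 1.5·IQR = 20.90 + 3.285 = 24.185.
11.84 < 15.425 → outlier.
13.17 < 15.425 → outlier.
14.20 < 15.425 → outlier.
24.47 > 24.185 → outlier.
All remaining values lie within [15.425, 24.185].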